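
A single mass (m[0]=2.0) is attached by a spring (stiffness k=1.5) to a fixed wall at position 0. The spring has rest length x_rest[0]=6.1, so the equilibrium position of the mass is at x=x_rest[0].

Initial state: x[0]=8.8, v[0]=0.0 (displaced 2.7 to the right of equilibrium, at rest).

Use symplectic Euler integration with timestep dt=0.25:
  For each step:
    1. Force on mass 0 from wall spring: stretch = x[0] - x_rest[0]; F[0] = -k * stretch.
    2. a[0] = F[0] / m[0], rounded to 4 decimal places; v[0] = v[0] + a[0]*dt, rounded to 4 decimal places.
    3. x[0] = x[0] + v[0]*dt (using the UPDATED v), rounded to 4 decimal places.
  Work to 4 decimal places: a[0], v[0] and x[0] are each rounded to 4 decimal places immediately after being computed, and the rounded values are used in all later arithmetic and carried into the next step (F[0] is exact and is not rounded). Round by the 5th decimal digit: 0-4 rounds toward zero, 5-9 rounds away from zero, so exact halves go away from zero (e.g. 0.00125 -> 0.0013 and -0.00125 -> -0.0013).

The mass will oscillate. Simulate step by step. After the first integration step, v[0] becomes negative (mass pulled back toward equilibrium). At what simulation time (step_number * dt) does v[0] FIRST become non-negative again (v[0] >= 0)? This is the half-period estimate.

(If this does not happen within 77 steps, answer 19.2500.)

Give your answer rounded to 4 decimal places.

Answer: 3.7500

Derivation:
Step 0: x=[8.8000] v=[0.0000]
Step 1: x=[8.6734] v=[-0.5063]
Step 2: x=[8.4262] v=[-0.9888]
Step 3: x=[8.0700] v=[-1.4250]
Step 4: x=[7.6214] v=[-1.7944]
Step 5: x=[7.1015] v=[-2.0797]
Step 6: x=[6.5346] v=[-2.2675]
Step 7: x=[5.9474] v=[-2.3490]
Step 8: x=[5.3673] v=[-2.3204]
Step 9: x=[4.8216] v=[-2.1830]
Step 10: x=[4.3358] v=[-1.9433]
Step 11: x=[3.9327] v=[-1.6125]
Step 12: x=[3.6312] v=[-1.2061]
Step 13: x=[3.4454] v=[-0.7432]
Step 14: x=[3.3840] v=[-0.2455]
Step 15: x=[3.4500] v=[0.2638]
First v>=0 after going negative at step 15, time=3.7500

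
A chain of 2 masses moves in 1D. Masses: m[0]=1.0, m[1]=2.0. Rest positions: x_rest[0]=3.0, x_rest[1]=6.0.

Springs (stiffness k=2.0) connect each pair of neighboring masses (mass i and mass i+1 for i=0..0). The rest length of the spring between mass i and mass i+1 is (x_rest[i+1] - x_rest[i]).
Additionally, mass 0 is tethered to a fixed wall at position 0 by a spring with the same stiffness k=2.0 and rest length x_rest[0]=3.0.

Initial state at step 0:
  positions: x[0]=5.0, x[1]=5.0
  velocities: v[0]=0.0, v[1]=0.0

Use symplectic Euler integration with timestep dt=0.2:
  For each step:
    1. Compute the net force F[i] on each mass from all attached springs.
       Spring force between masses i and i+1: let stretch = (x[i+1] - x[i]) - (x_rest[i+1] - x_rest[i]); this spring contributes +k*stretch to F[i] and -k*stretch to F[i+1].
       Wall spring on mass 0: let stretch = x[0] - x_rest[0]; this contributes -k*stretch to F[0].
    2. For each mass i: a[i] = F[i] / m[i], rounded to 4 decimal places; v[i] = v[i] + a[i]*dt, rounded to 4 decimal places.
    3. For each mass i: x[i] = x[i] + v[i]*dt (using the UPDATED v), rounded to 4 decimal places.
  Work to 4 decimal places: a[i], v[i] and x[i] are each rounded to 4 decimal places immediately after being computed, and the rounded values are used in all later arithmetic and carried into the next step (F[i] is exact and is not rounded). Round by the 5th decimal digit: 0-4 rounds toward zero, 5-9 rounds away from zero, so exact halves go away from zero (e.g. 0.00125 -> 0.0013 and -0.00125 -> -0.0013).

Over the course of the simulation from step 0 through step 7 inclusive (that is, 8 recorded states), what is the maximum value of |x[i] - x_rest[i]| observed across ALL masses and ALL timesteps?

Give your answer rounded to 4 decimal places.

Step 0: x=[5.0000 5.0000] v=[0.0000 0.0000]
Step 1: x=[4.6000 5.1200] v=[-2.0000 0.6000]
Step 2: x=[3.8736 5.3392] v=[-3.6320 1.0960]
Step 3: x=[2.9546 5.6198] v=[-4.5952 1.4029]
Step 4: x=[2.0124 5.9138] v=[-4.7110 1.4699]
Step 5: x=[1.2213 6.1717] v=[-3.9554 1.2896]
Step 6: x=[0.7285 6.3516] v=[-2.4638 0.8995]
Step 7: x=[0.6273 6.4266] v=[-0.5060 0.3749]
Max displacement = 2.3727

Answer: 2.3727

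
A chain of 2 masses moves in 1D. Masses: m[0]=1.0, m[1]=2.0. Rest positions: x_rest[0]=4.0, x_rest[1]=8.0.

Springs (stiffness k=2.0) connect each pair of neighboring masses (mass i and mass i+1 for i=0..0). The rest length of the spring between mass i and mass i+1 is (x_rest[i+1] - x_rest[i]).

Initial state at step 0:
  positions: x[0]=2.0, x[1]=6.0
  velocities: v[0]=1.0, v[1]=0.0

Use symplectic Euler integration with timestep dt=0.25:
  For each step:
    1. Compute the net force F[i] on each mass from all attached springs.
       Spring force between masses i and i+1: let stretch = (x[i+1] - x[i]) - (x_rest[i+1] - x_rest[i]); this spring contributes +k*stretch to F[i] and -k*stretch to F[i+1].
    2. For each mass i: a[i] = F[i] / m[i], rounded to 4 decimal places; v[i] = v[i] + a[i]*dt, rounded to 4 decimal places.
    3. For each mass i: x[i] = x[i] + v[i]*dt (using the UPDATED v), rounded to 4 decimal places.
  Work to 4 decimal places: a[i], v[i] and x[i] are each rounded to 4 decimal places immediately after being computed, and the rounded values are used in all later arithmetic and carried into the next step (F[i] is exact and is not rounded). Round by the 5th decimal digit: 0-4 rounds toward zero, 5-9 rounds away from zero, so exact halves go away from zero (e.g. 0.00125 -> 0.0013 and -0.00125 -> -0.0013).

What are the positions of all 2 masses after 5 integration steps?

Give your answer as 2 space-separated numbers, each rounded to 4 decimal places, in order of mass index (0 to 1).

Step 0: x=[2.0000 6.0000] v=[1.0000 0.0000]
Step 1: x=[2.2500 6.0000] v=[1.0000 0.0000]
Step 2: x=[2.4688 6.0156] v=[0.8750 0.0625]
Step 3: x=[2.6309 6.0596] v=[0.6484 0.1758]
Step 4: x=[2.7216 6.1393] v=[0.3628 0.3186]
Step 5: x=[2.7395 6.2554] v=[0.0717 0.4642]

Answer: 2.7395 6.2554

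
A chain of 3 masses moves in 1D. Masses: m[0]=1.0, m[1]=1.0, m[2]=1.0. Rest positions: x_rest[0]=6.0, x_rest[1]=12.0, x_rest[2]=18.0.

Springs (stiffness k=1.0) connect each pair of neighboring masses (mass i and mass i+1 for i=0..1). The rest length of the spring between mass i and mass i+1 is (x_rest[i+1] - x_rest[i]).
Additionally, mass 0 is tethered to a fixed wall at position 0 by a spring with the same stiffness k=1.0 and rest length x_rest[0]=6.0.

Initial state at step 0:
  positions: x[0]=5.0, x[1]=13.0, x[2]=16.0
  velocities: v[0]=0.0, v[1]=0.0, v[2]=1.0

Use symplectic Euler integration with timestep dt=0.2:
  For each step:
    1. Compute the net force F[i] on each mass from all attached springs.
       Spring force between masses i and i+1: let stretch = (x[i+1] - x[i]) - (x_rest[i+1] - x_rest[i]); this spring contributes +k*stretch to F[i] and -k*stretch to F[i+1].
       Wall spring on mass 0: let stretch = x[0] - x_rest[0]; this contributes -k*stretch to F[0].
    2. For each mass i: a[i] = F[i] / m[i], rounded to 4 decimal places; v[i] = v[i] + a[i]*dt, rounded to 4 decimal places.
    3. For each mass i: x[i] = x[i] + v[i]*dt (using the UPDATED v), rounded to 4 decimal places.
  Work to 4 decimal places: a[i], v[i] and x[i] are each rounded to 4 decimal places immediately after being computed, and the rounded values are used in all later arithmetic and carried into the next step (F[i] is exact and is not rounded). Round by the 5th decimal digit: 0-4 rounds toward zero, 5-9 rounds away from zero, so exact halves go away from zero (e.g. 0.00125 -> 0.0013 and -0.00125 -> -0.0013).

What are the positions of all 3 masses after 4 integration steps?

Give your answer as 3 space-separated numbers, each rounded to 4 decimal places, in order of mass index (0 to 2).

Answer: 5.9546 11.4360 17.7424

Derivation:
Step 0: x=[5.0000 13.0000 16.0000] v=[0.0000 0.0000 1.0000]
Step 1: x=[5.1200 12.8000 16.3200] v=[0.6000 -1.0000 1.6000]
Step 2: x=[5.3424 12.4336 16.7392] v=[1.1120 -1.8320 2.0960]
Step 3: x=[5.6348 11.9558 17.2262] v=[1.4618 -2.3891 2.4349]
Step 4: x=[5.9546 11.4360 17.7424] v=[1.5990 -2.5992 2.5808]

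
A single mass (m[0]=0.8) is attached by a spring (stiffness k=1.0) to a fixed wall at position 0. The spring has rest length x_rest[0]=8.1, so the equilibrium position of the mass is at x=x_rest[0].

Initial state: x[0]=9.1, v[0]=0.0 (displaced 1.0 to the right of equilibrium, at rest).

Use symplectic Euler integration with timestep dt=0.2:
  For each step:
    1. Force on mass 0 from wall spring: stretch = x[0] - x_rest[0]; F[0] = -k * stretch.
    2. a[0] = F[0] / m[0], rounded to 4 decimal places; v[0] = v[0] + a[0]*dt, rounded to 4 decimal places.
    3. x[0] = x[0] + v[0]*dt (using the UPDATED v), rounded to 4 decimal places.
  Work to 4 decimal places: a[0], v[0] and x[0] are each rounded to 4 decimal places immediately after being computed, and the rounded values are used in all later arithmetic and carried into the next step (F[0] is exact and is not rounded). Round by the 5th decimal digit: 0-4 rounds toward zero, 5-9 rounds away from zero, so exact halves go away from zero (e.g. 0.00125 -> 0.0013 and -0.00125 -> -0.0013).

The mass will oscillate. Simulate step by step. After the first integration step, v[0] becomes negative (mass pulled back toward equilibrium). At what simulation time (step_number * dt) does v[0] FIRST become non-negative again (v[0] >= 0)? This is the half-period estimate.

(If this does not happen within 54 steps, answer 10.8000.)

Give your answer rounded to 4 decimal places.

Step 0: x=[9.1000] v=[0.0000]
Step 1: x=[9.0500] v=[-0.2500]
Step 2: x=[8.9525] v=[-0.4875]
Step 3: x=[8.8124] v=[-0.7006]
Step 4: x=[8.6367] v=[-0.8787]
Step 5: x=[8.4341] v=[-1.0129]
Step 6: x=[8.2148] v=[-1.0964]
Step 7: x=[7.9898] v=[-1.1251]
Step 8: x=[7.7703] v=[-1.0975]
Step 9: x=[7.5673] v=[-1.0151]
Step 10: x=[7.3909] v=[-0.8819]
Step 11: x=[7.2500] v=[-0.7046]
Step 12: x=[7.1516] v=[-0.4921]
Step 13: x=[7.1006] v=[-0.2550]
Step 14: x=[7.0996] v=[-0.0051]
Step 15: x=[7.1486] v=[0.2450]
First v>=0 after going negative at step 15, time=3.0000

Answer: 3.0000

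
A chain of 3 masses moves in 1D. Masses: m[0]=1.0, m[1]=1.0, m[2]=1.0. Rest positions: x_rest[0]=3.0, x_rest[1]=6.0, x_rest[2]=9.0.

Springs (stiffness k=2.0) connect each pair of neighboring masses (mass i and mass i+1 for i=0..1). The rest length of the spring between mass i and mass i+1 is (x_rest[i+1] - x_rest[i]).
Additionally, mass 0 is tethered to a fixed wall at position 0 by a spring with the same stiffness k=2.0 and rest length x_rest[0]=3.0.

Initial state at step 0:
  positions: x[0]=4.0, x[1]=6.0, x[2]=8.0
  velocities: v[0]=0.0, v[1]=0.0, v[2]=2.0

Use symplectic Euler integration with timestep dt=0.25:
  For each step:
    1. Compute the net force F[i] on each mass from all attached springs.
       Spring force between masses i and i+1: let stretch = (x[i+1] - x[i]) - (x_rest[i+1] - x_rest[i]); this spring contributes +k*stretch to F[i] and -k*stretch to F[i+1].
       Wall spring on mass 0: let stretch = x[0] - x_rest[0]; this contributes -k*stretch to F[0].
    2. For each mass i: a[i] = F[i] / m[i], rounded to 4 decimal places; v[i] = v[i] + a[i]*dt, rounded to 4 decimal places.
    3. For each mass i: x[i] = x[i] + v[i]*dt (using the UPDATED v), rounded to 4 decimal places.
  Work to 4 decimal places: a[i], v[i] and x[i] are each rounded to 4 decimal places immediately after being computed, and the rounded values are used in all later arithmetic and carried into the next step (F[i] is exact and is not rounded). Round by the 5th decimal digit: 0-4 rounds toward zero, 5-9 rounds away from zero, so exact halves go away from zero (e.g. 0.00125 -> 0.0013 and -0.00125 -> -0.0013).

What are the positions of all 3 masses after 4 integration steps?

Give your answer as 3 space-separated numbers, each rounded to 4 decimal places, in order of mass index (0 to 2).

Answer: 2.3620 6.3225 10.4807

Derivation:
Step 0: x=[4.0000 6.0000 8.0000] v=[0.0000 0.0000 2.0000]
Step 1: x=[3.7500 6.0000 8.6250] v=[-1.0000 0.0000 2.5000]
Step 2: x=[3.3125 6.0469 9.2969] v=[-1.7500 0.1875 2.6875]
Step 3: x=[2.8027 6.1582 9.9375] v=[-2.0391 0.4453 2.5625]
Step 4: x=[2.3620 6.3225 10.4807] v=[-1.7627 0.6572 2.1729]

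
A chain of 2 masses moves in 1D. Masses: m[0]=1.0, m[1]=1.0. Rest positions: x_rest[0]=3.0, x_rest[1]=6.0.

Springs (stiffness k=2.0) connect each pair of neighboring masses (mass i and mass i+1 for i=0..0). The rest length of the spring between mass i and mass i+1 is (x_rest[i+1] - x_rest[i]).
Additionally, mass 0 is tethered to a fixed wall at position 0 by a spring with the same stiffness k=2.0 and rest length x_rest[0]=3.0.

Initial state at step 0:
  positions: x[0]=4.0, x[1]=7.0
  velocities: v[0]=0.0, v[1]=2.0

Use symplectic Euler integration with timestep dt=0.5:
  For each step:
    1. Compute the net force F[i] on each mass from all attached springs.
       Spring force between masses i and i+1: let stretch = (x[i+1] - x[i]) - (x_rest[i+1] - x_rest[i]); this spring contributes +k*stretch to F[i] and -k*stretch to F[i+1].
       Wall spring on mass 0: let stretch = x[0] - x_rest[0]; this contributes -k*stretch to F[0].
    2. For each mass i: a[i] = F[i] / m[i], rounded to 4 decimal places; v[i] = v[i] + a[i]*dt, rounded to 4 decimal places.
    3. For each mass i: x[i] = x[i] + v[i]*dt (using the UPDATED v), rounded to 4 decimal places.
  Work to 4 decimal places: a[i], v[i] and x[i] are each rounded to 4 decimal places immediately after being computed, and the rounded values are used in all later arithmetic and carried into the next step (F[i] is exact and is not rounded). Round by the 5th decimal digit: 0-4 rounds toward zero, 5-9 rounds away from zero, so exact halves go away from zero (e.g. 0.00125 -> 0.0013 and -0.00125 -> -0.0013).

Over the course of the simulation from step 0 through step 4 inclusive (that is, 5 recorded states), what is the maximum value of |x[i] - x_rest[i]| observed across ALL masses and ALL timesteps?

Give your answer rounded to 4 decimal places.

Answer: 2.2500

Derivation:
Step 0: x=[4.0000 7.0000] v=[0.0000 2.0000]
Step 1: x=[3.5000 8.0000] v=[-1.0000 2.0000]
Step 2: x=[3.5000 8.2500] v=[0.0000 0.5000]
Step 3: x=[4.1250 7.6250] v=[1.2500 -1.2500]
Step 4: x=[4.4375 6.7500] v=[0.6250 -1.7500]
Max displacement = 2.2500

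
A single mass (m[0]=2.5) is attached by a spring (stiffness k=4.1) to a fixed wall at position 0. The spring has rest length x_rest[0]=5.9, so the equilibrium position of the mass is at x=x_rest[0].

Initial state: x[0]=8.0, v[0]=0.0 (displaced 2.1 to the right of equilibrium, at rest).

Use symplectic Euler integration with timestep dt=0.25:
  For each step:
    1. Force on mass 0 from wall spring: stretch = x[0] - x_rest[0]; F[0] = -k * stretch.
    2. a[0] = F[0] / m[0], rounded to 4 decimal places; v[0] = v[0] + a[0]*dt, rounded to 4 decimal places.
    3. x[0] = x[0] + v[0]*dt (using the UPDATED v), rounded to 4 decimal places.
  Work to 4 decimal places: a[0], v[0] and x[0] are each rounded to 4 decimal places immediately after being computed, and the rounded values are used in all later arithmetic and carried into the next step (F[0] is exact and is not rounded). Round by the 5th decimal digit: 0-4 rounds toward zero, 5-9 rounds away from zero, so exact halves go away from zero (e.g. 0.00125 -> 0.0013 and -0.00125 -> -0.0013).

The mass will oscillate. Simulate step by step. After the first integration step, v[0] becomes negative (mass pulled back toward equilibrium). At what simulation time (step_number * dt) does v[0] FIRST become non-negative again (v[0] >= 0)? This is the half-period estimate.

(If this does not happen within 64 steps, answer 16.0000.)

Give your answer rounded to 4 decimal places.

Step 0: x=[8.0000] v=[0.0000]
Step 1: x=[7.7848] v=[-0.8610]
Step 2: x=[7.3764] v=[-1.6338]
Step 3: x=[6.8166] v=[-2.2391]
Step 4: x=[6.1629] v=[-2.6149]
Step 5: x=[5.4822] v=[-2.7227]
Step 6: x=[4.8444] v=[-2.5514]
Step 7: x=[4.3148] v=[-2.1186]
Step 8: x=[3.9476] v=[-1.4687]
Step 9: x=[3.7806] v=[-0.6682]
Step 10: x=[3.8308] v=[0.2008]
First v>=0 after going negative at step 10, time=2.5000

Answer: 2.5000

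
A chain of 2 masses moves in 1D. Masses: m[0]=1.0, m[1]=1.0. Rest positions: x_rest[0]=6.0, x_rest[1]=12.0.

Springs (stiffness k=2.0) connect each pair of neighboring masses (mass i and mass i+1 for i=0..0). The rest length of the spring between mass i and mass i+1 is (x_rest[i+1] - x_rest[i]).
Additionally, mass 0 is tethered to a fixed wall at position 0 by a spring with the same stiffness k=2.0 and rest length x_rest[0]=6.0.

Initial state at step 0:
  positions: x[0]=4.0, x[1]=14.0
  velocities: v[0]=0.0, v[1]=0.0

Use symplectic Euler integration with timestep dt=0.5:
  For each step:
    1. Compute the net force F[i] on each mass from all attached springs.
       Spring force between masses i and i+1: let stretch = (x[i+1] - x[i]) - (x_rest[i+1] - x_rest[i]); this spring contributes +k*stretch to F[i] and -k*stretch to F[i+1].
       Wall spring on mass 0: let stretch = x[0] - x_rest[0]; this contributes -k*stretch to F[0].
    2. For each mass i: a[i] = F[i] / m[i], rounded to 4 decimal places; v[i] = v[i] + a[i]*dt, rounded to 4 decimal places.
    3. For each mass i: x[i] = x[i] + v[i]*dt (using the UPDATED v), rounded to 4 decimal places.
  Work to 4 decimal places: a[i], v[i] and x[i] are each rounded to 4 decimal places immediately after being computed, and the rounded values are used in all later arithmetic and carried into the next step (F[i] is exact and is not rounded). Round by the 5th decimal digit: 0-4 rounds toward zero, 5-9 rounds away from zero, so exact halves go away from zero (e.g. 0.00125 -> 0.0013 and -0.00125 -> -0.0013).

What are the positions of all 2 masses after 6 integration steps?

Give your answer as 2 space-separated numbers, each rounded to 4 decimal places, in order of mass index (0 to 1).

Step 0: x=[4.0000 14.0000] v=[0.0000 0.0000]
Step 1: x=[7.0000 12.0000] v=[6.0000 -4.0000]
Step 2: x=[9.0000 10.5000] v=[4.0000 -3.0000]
Step 3: x=[7.2500 11.2500] v=[-3.5000 1.5000]
Step 4: x=[3.8750 13.0000] v=[-6.7500 3.5000]
Step 5: x=[3.1250 13.1875] v=[-1.5000 0.3750]
Step 6: x=[5.8438 11.3438] v=[5.4375 -3.6875]

Answer: 5.8438 11.3438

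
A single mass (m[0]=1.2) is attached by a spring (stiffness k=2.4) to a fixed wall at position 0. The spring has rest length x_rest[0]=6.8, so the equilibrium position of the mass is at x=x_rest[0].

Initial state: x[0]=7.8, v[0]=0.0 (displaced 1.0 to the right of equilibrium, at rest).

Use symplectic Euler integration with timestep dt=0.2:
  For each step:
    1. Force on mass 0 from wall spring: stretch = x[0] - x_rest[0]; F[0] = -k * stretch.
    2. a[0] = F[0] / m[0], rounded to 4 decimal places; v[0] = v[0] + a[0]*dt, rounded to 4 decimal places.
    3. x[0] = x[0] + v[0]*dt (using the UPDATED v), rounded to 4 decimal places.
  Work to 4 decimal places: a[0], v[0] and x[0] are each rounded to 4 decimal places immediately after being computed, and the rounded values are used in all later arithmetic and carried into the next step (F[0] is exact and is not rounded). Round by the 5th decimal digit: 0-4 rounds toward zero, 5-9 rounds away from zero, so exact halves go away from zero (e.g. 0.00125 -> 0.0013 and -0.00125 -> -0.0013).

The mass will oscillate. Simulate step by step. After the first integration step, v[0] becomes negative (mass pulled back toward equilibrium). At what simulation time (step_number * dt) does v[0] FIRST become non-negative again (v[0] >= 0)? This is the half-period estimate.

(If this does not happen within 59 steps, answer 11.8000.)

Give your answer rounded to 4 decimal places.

Answer: 2.4000

Derivation:
Step 0: x=[7.8000] v=[0.0000]
Step 1: x=[7.7200] v=[-0.4000]
Step 2: x=[7.5664] v=[-0.7680]
Step 3: x=[7.3515] v=[-1.0746]
Step 4: x=[7.0925] v=[-1.2952]
Step 5: x=[6.8101] v=[-1.4122]
Step 6: x=[6.5269] v=[-1.4162]
Step 7: x=[6.2655] v=[-1.3070]
Step 8: x=[6.0469] v=[-1.0932]
Step 9: x=[5.8885] v=[-0.7920]
Step 10: x=[5.8030] v=[-0.4274]
Step 11: x=[5.7973] v=[-0.0286]
Step 12: x=[5.8718] v=[0.3725]
First v>=0 after going negative at step 12, time=2.4000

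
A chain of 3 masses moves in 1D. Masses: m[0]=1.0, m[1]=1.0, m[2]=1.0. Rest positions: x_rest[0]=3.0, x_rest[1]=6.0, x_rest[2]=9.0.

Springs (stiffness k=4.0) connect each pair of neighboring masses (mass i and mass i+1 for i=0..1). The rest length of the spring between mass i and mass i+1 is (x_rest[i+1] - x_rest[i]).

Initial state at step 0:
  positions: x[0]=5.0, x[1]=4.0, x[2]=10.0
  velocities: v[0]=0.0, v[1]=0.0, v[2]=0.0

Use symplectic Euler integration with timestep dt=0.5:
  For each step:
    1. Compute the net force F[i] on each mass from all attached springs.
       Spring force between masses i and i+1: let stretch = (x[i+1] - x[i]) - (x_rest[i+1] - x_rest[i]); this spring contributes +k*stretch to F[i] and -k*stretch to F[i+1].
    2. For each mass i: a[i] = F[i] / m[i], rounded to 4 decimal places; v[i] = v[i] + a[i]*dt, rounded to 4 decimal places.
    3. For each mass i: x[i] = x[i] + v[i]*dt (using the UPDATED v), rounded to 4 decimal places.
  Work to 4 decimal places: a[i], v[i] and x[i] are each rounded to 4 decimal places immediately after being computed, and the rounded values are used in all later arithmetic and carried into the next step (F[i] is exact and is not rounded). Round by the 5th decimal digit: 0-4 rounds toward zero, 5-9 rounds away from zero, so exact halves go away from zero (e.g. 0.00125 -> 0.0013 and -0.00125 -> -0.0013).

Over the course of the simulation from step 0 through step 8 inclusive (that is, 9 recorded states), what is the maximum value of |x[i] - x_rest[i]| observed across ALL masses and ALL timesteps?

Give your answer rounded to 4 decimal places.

Step 0: x=[5.0000 4.0000 10.0000] v=[0.0000 0.0000 0.0000]
Step 1: x=[1.0000 11.0000 7.0000] v=[-8.0000 14.0000 -6.0000]
Step 2: x=[4.0000 4.0000 11.0000] v=[6.0000 -14.0000 8.0000]
Step 3: x=[4.0000 4.0000 11.0000] v=[0.0000 0.0000 0.0000]
Step 4: x=[1.0000 11.0000 7.0000] v=[-6.0000 14.0000 -8.0000]
Step 5: x=[5.0000 4.0000 10.0000] v=[8.0000 -14.0000 6.0000]
Step 6: x=[5.0000 4.0000 10.0000] v=[0.0000 0.0000 0.0000]
Step 7: x=[1.0000 11.0000 7.0000] v=[-8.0000 14.0000 -6.0000]
Step 8: x=[4.0000 4.0000 11.0000] v=[6.0000 -14.0000 8.0000]
Max displacement = 5.0000

Answer: 5.0000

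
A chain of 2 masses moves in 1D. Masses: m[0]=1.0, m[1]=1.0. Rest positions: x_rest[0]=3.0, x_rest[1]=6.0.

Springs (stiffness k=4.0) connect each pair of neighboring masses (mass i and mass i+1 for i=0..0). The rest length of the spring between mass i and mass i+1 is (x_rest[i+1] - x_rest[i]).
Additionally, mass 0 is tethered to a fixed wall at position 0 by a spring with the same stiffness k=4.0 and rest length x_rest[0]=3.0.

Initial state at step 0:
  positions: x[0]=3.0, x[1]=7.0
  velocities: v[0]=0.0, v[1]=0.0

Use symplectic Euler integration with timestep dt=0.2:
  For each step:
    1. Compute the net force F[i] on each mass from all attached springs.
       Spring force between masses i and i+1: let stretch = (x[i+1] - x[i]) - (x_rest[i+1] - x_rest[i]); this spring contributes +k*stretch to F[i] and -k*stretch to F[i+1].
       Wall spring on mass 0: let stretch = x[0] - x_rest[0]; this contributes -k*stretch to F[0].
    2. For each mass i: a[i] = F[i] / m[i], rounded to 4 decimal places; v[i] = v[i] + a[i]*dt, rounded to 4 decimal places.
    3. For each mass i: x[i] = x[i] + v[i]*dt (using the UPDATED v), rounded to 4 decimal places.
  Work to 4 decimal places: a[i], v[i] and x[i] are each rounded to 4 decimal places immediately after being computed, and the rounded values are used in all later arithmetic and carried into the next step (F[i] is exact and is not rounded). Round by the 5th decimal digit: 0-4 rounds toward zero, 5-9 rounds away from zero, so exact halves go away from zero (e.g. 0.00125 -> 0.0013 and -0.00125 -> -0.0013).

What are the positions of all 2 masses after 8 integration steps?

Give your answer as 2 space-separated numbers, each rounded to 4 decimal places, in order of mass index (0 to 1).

Answer: 2.4025 5.8546

Derivation:
Step 0: x=[3.0000 7.0000] v=[0.0000 0.0000]
Step 1: x=[3.1600 6.8400] v=[0.8000 -0.8000]
Step 2: x=[3.4032 6.5712] v=[1.2160 -1.3440]
Step 3: x=[3.6088 6.2755] v=[1.0278 -1.4784]
Step 4: x=[3.6636 6.0331] v=[0.2741 -1.2118]
Step 5: x=[3.5114 5.8916] v=[-0.7612 -0.7074]
Step 6: x=[3.1782 5.8493] v=[-1.6662 -0.2116]
Step 7: x=[2.7638 5.8596] v=[-2.0719 0.0515]
Step 8: x=[2.4025 5.8546] v=[-1.8063 -0.0251]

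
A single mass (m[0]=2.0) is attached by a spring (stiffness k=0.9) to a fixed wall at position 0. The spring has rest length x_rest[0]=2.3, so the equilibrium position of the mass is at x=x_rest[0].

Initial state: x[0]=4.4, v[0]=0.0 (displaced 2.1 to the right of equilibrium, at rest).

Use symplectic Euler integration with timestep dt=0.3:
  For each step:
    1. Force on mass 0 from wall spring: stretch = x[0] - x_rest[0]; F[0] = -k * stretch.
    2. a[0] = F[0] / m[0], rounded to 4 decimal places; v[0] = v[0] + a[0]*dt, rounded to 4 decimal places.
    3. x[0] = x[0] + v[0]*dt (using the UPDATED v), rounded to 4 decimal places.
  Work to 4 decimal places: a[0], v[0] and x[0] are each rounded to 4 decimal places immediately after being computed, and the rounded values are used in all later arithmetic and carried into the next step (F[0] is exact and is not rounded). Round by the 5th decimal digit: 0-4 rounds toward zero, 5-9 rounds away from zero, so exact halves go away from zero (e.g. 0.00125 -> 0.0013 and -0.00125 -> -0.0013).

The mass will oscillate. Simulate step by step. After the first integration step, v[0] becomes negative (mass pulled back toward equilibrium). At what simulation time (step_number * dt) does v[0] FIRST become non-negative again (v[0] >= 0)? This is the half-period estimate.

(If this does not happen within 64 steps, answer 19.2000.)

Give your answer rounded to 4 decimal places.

Answer: 4.8000

Derivation:
Step 0: x=[4.4000] v=[0.0000]
Step 1: x=[4.3150] v=[-0.2835]
Step 2: x=[4.1484] v=[-0.5555]
Step 3: x=[3.9069] v=[-0.8050]
Step 4: x=[3.6003] v=[-1.0219]
Step 5: x=[3.2411] v=[-1.1974]
Step 6: x=[2.8438] v=[-1.3245]
Step 7: x=[2.4244] v=[-1.3979]
Step 8: x=[2.0000] v=[-1.4147]
Step 9: x=[1.5877] v=[-1.3742]
Step 10: x=[1.2043] v=[-1.2781]
Step 11: x=[0.8652] v=[-1.1302]
Step 12: x=[0.5843] v=[-0.9365]
Step 13: x=[0.3728] v=[-0.7049]
Step 14: x=[0.2394] v=[-0.4447]
Step 15: x=[0.1895] v=[-0.1665]
Step 16: x=[0.2250] v=[0.1184]
First v>=0 after going negative at step 16, time=4.8000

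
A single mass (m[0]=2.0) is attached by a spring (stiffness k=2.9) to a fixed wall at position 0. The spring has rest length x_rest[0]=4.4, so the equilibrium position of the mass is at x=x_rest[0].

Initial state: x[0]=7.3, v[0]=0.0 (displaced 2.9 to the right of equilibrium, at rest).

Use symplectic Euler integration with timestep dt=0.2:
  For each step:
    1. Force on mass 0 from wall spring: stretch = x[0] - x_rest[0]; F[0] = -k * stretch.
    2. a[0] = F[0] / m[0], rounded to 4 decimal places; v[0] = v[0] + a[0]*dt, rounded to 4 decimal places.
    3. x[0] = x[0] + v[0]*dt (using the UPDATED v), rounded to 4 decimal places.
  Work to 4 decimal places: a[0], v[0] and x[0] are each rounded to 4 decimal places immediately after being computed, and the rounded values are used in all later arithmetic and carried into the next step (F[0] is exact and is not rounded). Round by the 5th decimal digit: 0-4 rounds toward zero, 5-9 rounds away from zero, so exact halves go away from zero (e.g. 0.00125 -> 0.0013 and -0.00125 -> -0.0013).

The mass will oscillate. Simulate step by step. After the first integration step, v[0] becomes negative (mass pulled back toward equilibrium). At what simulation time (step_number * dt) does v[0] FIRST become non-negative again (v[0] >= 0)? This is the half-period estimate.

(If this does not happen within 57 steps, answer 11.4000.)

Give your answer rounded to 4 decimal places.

Answer: 2.8000

Derivation:
Step 0: x=[7.3000] v=[0.0000]
Step 1: x=[7.1318] v=[-0.8410]
Step 2: x=[6.8052] v=[-1.6332]
Step 3: x=[6.3391] v=[-2.3307]
Step 4: x=[5.7605] v=[-2.8930]
Step 5: x=[5.1030] v=[-3.2875]
Step 6: x=[4.4047] v=[-3.4914]
Step 7: x=[3.7061] v=[-3.4928]
Step 8: x=[3.0478] v=[-3.2916]
Step 9: x=[2.4679] v=[-2.8995]
Step 10: x=[2.0001] v=[-2.3392]
Step 11: x=[1.6715] v=[-1.6432]
Step 12: x=[1.5011] v=[-0.8519]
Step 13: x=[1.4989] v=[-0.0112]
Step 14: x=[1.6649] v=[0.8301]
First v>=0 after going negative at step 14, time=2.8000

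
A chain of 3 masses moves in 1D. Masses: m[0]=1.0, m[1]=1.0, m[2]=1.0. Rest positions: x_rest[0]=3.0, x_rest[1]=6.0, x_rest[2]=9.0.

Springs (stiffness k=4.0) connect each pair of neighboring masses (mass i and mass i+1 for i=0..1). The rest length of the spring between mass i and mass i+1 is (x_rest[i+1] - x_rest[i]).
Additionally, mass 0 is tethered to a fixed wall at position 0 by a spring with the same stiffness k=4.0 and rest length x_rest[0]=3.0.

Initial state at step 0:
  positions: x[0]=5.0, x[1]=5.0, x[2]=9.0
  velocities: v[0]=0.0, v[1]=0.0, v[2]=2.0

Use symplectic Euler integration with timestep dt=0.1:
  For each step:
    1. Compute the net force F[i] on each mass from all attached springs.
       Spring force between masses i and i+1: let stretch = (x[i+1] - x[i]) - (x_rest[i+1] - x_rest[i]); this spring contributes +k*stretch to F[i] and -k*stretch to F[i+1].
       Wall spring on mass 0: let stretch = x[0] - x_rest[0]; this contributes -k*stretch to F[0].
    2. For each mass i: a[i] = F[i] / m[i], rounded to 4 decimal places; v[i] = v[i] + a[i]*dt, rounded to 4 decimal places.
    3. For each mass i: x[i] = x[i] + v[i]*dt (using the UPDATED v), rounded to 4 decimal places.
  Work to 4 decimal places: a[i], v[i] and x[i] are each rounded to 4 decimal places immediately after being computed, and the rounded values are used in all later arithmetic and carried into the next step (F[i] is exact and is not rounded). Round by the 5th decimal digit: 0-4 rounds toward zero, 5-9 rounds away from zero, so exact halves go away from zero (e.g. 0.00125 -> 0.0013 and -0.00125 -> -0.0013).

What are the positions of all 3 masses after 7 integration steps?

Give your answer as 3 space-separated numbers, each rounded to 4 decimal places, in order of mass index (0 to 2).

Answer: 1.7437 7.5673 9.6844

Derivation:
Step 0: x=[5.0000 5.0000 9.0000] v=[0.0000 0.0000 2.0000]
Step 1: x=[4.8000 5.1600 9.1600] v=[-2.0000 1.6000 1.6000]
Step 2: x=[4.4224 5.4656 9.2800] v=[-3.7760 3.0560 1.2000]
Step 3: x=[3.9096 5.8821 9.3674] v=[-5.1277 4.1645 0.8742]
Step 4: x=[3.3194 6.3591 9.4354] v=[-5.9025 4.7696 0.6801]
Step 5: x=[2.7180 6.8375 9.5004] v=[-6.0144 4.7842 0.6496]
Step 6: x=[2.1726 7.2577 9.5788] v=[-5.4538 4.2016 0.7844]
Step 7: x=[1.7437 7.5673 9.6844] v=[-4.2888 3.0960 1.0560]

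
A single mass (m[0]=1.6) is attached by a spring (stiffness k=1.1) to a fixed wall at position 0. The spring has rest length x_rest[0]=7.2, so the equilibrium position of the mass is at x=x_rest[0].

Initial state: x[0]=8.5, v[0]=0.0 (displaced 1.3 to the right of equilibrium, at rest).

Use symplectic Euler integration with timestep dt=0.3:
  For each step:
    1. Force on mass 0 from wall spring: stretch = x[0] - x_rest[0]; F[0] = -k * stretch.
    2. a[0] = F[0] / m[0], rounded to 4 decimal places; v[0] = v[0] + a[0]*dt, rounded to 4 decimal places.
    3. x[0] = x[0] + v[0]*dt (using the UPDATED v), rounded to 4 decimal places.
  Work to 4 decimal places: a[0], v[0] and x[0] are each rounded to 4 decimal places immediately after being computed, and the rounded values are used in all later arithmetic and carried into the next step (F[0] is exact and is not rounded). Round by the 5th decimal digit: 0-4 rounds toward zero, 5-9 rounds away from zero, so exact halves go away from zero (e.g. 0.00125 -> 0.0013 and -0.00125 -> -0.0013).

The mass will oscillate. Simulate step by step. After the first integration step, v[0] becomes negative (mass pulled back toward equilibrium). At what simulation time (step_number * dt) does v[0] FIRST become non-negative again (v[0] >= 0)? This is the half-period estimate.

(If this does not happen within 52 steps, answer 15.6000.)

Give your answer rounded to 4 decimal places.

Step 0: x=[8.5000] v=[0.0000]
Step 1: x=[8.4196] v=[-0.2681]
Step 2: x=[8.2637] v=[-0.5197]
Step 3: x=[8.0420] v=[-0.7391]
Step 4: x=[7.7682] v=[-0.9128]
Step 5: x=[7.4592] v=[-1.0300]
Step 6: x=[7.1342] v=[-1.0835]
Step 7: x=[6.8132] v=[-1.0699]
Step 8: x=[6.5162] v=[-0.9901]
Step 9: x=[6.2615] v=[-0.8491]
Step 10: x=[6.0649] v=[-0.6555]
Step 11: x=[5.9385] v=[-0.4214]
Step 12: x=[5.8901] v=[-0.1612]
Step 13: x=[5.9228] v=[0.1090]
First v>=0 after going negative at step 13, time=3.9000

Answer: 3.9000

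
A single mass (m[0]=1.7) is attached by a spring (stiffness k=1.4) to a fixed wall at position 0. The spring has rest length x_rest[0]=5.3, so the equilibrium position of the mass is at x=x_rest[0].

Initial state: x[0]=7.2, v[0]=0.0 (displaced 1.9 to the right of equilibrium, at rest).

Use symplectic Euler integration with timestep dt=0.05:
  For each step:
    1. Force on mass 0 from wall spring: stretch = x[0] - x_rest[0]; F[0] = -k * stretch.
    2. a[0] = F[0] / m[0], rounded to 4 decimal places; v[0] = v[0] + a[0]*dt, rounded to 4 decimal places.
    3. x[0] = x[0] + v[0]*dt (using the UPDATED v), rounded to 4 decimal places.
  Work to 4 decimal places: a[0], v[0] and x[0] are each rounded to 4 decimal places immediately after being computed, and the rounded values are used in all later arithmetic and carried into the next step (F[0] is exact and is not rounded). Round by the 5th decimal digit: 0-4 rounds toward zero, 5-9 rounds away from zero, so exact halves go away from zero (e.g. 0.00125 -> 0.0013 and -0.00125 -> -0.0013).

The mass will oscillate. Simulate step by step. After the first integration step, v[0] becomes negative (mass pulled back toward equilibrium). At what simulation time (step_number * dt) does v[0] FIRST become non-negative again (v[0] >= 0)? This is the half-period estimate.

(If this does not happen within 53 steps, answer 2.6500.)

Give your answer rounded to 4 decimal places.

Step 0: x=[7.2000] v=[0.0000]
Step 1: x=[7.1961] v=[-0.0782]
Step 2: x=[7.1883] v=[-0.1563]
Step 3: x=[7.1766] v=[-0.2341]
Step 4: x=[7.1610] v=[-0.3114]
Step 5: x=[7.1416] v=[-0.3880]
Step 6: x=[7.1184] v=[-0.4638]
Step 7: x=[7.0915] v=[-0.5387]
Step 8: x=[7.0609] v=[-0.6125]
Step 9: x=[7.0267] v=[-0.6850]
Step 10: x=[6.9889] v=[-0.7561]
Step 11: x=[6.9476] v=[-0.8256]
Step 12: x=[6.9029] v=[-0.8934]
Step 13: x=[6.8549] v=[-0.9594]
Step 14: x=[6.8037] v=[-1.0234]
Step 15: x=[6.7494] v=[-1.0853]
Step 16: x=[6.6922] v=[-1.1450]
Step 17: x=[6.6321] v=[-1.2023]
Step 18: x=[6.5692] v=[-1.2572]
Step 19: x=[6.5037] v=[-1.3095]
Step 20: x=[6.4357] v=[-1.3591]
Step 21: x=[6.3654] v=[-1.4059]
Step 22: x=[6.2929] v=[-1.4498]
Step 23: x=[6.2184] v=[-1.4907]
Step 24: x=[6.1420] v=[-1.5285]
Step 25: x=[6.0638] v=[-1.5632]
Step 26: x=[5.9841] v=[-1.5947]
Step 27: x=[5.9030] v=[-1.6229]
Step 28: x=[5.8206] v=[-1.6477]
Step 29: x=[5.7371] v=[-1.6691]
Step 30: x=[5.6527] v=[-1.6871]
Step 31: x=[5.5676] v=[-1.7016]
Step 32: x=[5.4820] v=[-1.7126]
Step 33: x=[5.3960] v=[-1.7201]
Step 34: x=[5.3098] v=[-1.7241]
Step 35: x=[5.2236] v=[-1.7245]
Step 36: x=[5.1375] v=[-1.7214]
Step 37: x=[5.0518] v=[-1.7147]
Step 38: x=[4.9666] v=[-1.7045]
Step 39: x=[4.8821] v=[-1.6908]
Step 40: x=[4.7984] v=[-1.6736]
Step 41: x=[4.7158] v=[-1.6529]
Step 42: x=[4.6344] v=[-1.6288]
Step 43: x=[4.5543] v=[-1.6014]
Step 44: x=[4.4758] v=[-1.5707]
Step 45: x=[4.3990] v=[-1.5368]
Step 46: x=[4.3240] v=[-1.4997]
Step 47: x=[4.2510] v=[-1.4595]
Step 48: x=[4.1802] v=[-1.4163]
Step 49: x=[4.1117] v=[-1.3702]
Step 50: x=[4.0456] v=[-1.3213]
Step 51: x=[3.9821] v=[-1.2697]
Step 52: x=[3.9213] v=[-1.2154]
Step 53: x=[3.8634] v=[-1.1586]
v[0] did not become non-negative within 53 steps; using fallback time=2.6500

Answer: 2.6500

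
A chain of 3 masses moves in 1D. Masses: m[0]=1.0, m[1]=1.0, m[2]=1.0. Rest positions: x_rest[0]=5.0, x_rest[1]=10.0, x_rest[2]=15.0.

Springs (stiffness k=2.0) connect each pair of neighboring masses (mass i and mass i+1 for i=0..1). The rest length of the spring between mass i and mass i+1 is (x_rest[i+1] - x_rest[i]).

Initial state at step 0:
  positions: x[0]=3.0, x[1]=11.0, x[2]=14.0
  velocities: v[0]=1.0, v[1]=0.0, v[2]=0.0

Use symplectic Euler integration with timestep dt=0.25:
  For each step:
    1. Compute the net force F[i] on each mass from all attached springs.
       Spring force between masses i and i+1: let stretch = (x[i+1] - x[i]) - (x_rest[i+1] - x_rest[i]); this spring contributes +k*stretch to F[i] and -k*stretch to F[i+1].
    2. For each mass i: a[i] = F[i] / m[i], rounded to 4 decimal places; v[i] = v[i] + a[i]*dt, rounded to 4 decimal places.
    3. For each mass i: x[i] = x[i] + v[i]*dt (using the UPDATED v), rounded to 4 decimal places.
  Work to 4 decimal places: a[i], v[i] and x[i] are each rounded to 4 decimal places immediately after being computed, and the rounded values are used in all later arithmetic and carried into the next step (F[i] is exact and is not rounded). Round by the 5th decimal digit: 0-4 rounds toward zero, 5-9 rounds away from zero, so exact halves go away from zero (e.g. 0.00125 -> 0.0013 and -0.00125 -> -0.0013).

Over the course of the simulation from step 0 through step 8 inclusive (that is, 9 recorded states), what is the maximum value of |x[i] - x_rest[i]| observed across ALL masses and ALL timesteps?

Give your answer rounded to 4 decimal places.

Step 0: x=[3.0000 11.0000 14.0000] v=[1.0000 0.0000 0.0000]
Step 1: x=[3.6250 10.3750 14.2500] v=[2.5000 -2.5000 1.0000]
Step 2: x=[4.4688 9.3906 14.6406] v=[3.3750 -3.9375 1.5625]
Step 3: x=[5.3028 8.4473 15.0000] v=[3.3359 -3.7734 1.4375]
Step 4: x=[5.9049 7.9300 15.1653] v=[2.4082 -2.0693 0.6612]
Step 5: x=[6.1351 8.0640 15.0512] v=[0.9208 0.5358 -0.4565]
Step 6: x=[5.9814 8.8303 14.6887] v=[-0.6148 3.0650 -1.4501]
Step 7: x=[5.5588 9.9728 14.2189] v=[-1.6904 4.5698 -1.8793]
Step 8: x=[5.0630 11.0943 13.8433] v=[-1.9834 4.4859 -1.5024]
Max displacement = 2.0700

Answer: 2.0700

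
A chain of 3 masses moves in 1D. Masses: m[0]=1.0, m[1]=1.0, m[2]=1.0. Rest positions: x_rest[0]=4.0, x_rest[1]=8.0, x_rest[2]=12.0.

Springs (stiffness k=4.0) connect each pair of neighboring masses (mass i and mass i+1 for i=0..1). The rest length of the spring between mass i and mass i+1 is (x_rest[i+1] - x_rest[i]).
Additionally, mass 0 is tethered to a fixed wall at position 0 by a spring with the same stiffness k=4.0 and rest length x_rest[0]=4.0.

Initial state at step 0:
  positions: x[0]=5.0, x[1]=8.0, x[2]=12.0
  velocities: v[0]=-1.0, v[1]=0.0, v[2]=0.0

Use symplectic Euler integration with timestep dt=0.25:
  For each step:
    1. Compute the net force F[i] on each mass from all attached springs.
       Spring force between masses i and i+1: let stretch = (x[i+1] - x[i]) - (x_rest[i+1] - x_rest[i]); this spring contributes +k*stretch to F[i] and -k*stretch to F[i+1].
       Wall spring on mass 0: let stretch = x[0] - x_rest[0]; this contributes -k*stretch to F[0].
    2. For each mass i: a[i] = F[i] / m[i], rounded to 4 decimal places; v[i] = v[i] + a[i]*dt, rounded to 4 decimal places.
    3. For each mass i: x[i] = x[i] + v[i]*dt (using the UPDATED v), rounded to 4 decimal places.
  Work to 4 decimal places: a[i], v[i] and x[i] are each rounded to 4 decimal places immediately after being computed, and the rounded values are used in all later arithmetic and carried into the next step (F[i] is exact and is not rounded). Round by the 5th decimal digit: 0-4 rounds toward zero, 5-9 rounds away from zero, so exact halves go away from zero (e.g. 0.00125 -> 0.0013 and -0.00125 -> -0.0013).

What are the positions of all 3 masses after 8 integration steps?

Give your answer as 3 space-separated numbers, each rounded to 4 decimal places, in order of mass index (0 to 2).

Step 0: x=[5.0000 8.0000 12.0000] v=[-1.0000 0.0000 0.0000]
Step 1: x=[4.2500 8.2500 12.0000] v=[-3.0000 1.0000 0.0000]
Step 2: x=[3.4375 8.4375 12.0625] v=[-3.2500 0.7500 0.2500]
Step 3: x=[3.0156 8.2813 12.2188] v=[-1.6875 -0.6250 0.6250]
Step 4: x=[3.1563 7.7930 12.3907] v=[0.5626 -1.9532 0.6875]
Step 5: x=[3.6671 7.2950 12.4132] v=[2.0430 -1.9922 0.0898]
Step 6: x=[4.1681 7.1695 12.1561] v=[2.0038 -0.5019 -1.0284]
Step 7: x=[4.3774 7.5403 11.6524] v=[0.8371 1.4833 -2.0150]
Step 8: x=[4.2831 8.1484 11.1206] v=[-0.3774 2.4325 -2.1271]

Answer: 4.2831 8.1484 11.1206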